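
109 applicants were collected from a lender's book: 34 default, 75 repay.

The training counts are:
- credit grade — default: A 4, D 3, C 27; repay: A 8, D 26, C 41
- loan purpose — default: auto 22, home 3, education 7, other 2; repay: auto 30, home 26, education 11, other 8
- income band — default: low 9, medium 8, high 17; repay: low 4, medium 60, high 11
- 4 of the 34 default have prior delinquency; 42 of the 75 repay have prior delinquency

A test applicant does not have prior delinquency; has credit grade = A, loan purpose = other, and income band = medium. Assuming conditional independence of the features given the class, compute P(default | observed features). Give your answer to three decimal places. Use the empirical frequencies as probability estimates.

0.140

default: (34/109) × (4/34) × (2/34) × (8/34) × (30/34) ≈ 0.000448165
repay: (75/109) × (8/75) × (8/75) × (60/75) × (33/75) ≈ 0.00275572
P(default | x) = 0.000448165 / 0.003203885 ≈ 0.140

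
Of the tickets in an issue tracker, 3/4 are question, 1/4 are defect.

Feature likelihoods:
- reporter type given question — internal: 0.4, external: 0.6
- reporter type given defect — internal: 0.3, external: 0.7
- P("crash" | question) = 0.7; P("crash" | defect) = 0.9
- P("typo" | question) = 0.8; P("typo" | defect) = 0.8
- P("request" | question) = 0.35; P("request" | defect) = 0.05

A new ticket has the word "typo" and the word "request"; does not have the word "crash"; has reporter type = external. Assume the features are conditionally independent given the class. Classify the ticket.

question: 0.75 × 0.6 × (1−0.7) × 0.8 × 0.35 = 0.0378
defect: 0.25 × 0.7 × (1−0.9) × 0.8 × 0.05 = 0.0007
Highest score → question.

question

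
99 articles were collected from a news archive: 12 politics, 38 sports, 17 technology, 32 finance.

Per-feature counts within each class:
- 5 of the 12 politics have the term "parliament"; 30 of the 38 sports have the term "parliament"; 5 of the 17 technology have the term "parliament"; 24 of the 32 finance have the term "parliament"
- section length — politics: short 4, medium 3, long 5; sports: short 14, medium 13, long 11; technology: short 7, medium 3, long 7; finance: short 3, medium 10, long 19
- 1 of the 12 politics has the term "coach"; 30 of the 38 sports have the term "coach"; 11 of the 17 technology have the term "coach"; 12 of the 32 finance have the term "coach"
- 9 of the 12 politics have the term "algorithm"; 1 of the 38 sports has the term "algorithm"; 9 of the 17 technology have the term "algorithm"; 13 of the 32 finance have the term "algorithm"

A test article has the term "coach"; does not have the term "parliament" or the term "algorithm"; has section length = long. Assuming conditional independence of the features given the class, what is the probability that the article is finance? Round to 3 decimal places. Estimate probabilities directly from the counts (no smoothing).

0.240

politics: (12/99) × (7/12) × (5/12) × (1/12) × (3/12) ≈ 0.000613777
sports: (38/99) × (8/38) × (11/38) × (30/38) × (37/38) ≈ 0.0179812
technology: (17/99) × (12/17) × (7/17) × (11/17) × (8/17) ≈ 0.0151978
finance: (32/99) × (8/32) × (19/32) × (12/32) × (19/32) ≈ 0.010683
P(finance | x) = 0.010683 / 0.044475777 ≈ 0.240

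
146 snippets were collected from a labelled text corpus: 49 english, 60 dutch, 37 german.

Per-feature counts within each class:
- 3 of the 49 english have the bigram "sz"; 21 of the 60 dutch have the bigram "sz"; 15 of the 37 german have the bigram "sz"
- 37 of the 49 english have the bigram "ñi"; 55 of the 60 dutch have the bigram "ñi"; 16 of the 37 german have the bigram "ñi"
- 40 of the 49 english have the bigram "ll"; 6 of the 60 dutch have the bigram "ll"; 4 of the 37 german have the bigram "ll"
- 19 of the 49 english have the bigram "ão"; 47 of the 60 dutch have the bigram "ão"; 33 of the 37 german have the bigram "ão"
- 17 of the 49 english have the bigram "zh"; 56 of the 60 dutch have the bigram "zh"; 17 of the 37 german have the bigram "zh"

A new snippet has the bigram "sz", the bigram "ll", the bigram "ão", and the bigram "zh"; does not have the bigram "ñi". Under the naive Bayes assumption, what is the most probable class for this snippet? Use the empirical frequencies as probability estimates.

german

english: (49/146) × (3/49) × (12/49) × (40/49) × (19/49) × (17/49) ≈ 0.000552622
dutch: (60/146) × (21/60) × (5/60) × (6/60) × (47/60) × (56/60) ≈ 0.000876332
german: (37/146) × (15/37) × (21/37) × (4/37) × (33/37) × (17/37) ≈ 0.00258329
Highest score → german.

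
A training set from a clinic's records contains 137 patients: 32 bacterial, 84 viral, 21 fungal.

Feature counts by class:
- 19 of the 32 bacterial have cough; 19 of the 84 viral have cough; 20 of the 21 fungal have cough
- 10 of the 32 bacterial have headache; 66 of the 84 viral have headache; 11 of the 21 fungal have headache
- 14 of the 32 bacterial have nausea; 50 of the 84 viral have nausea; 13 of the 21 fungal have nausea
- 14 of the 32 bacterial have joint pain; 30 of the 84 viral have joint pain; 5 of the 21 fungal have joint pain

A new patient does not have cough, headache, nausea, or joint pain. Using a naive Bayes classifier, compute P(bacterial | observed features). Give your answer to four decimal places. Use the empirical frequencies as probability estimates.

0.4291

bacterial: (32/137) × (13/32) × (22/32) × (18/32) × (18/32) ≈ 0.0206415
viral: (84/137) × (65/84) × (18/84) × (34/84) × (54/84) ≈ 0.0264545
fungal: (21/137) × (1/21) × (10/21) × (8/21) × (16/21) ≈ 0.00100886
P(bacterial | x) = 0.0206415 / 0.04810486 ≈ 0.4291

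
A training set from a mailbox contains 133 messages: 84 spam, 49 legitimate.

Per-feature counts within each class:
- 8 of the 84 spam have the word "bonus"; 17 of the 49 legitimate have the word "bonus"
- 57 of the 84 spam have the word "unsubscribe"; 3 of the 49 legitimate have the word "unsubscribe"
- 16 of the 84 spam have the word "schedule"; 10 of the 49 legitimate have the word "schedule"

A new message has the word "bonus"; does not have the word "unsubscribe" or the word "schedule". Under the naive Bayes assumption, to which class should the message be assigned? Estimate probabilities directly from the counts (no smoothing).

legitimate

spam: (84/133) × (8/84) × (27/84) × (68/84) ≈ 0.0156514
legitimate: (49/133) × (17/49) × (46/49) × (39/49) ≈ 0.0955053
Highest score → legitimate.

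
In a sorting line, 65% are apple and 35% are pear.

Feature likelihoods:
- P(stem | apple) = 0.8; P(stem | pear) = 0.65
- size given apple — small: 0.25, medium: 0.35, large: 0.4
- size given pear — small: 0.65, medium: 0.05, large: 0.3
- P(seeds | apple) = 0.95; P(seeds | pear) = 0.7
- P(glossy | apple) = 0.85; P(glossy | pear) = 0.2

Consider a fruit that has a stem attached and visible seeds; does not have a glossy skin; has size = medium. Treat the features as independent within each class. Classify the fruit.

apple: 0.65 × 0.8 × 0.35 × 0.95 × (1−0.85) = 0.025935
pear: 0.35 × 0.65 × 0.05 × 0.7 × (1−0.2) = 0.00637
Highest score → apple.

apple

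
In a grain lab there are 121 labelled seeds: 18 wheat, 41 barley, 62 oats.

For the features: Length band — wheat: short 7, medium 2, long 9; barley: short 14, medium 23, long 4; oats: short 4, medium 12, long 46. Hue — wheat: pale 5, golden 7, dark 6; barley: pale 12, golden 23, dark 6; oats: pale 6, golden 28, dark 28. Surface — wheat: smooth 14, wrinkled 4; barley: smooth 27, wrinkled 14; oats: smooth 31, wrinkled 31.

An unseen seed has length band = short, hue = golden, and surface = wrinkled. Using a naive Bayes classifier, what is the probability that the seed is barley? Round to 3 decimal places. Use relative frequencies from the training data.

wheat: (18/121) × (7/18) × (7/18) × (4/18) ≈ 0.00499949
barley: (41/121) × (14/41) × (23/41) × (14/41) ≈ 0.0221631
oats: (62/121) × (4/62) × (28/62) × (31/62) ≈ 0.00746468
P(barley | x) = 0.0221631 / 0.03462727 ≈ 0.640

0.640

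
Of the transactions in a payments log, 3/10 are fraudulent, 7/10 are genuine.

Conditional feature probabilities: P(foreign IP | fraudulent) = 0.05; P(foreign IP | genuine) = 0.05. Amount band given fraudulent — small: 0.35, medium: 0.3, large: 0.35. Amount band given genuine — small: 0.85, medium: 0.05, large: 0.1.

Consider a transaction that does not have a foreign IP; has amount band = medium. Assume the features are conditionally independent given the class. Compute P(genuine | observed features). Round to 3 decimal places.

fraudulent: 0.3 × (1−0.05) × 0.3 = 0.0855
genuine: 0.7 × (1−0.05) × 0.05 = 0.03325
P(genuine | x) = 0.03325 / 0.11875 ≈ 0.280

0.280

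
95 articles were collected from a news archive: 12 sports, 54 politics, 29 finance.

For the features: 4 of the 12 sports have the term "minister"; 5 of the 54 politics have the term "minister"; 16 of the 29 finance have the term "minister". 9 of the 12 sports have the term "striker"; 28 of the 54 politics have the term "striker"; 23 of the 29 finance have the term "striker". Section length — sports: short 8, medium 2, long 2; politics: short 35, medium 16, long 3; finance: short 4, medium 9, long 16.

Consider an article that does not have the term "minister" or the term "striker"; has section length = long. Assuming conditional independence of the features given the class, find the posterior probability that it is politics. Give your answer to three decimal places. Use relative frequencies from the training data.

sports: (12/95) × (8/12) × (3/12) × (2/12) ≈ 0.00350877
politics: (54/95) × (49/54) × (26/54) × (3/54) ≈ 0.0137968
finance: (29/95) × (13/29) × (6/29) × (16/29) ≈ 0.0156205
P(politics | x) = 0.0137968 / 0.03292607 ≈ 0.419

0.419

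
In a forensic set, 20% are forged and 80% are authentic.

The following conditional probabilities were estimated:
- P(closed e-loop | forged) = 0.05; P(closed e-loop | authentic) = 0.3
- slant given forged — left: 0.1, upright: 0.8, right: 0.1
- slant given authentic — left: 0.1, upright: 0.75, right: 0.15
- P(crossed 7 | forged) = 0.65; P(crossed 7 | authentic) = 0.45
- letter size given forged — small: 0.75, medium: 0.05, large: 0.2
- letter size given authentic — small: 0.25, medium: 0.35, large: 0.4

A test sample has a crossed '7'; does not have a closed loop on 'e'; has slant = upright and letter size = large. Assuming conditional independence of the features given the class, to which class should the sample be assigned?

forged: 0.2 × (1−0.05) × 0.8 × 0.65 × 0.2 = 0.01976
authentic: 0.8 × (1−0.3) × 0.75 × 0.45 × 0.4 = 0.0756
Highest score → authentic.

authentic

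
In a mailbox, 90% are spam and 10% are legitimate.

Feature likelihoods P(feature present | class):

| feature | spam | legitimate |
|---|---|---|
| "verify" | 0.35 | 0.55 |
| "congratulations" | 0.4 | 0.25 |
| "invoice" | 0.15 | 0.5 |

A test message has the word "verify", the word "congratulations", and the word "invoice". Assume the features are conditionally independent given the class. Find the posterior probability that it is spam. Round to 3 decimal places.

spam: 0.9 × 0.35 × 0.4 × 0.15 = 0.0189
legitimate: 0.1 × 0.55 × 0.25 × 0.5 = 0.006875
P(spam | x) = 0.0189 / 0.025775 ≈ 0.733

0.733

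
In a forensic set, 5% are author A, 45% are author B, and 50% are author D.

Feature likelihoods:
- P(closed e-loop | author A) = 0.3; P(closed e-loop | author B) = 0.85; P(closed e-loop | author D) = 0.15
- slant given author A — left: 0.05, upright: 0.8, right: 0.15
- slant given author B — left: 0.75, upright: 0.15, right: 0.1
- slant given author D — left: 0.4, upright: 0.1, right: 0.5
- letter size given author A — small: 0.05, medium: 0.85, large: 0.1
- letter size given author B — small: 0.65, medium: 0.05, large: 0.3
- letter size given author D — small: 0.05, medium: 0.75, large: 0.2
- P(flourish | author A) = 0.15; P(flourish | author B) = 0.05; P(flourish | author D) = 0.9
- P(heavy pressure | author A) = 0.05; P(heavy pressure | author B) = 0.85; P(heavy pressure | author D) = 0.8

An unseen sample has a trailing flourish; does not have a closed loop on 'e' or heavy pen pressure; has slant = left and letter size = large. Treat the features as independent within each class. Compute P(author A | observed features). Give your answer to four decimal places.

0.0040

author A: 0.05 × (1−0.3) × 0.05 × 0.1 × 0.15 × (1−0.05) = 0.0000249375
author B: 0.45 × (1−0.85) × 0.75 × 0.3 × 0.05 × (1−0.85) = 0.00011390625
author D: 0.5 × (1−0.15) × 0.4 × 0.2 × 0.9 × (1−0.8) = 0.00612
P(author A | x) = 0.0000249375 / 0.00625884375 ≈ 0.0040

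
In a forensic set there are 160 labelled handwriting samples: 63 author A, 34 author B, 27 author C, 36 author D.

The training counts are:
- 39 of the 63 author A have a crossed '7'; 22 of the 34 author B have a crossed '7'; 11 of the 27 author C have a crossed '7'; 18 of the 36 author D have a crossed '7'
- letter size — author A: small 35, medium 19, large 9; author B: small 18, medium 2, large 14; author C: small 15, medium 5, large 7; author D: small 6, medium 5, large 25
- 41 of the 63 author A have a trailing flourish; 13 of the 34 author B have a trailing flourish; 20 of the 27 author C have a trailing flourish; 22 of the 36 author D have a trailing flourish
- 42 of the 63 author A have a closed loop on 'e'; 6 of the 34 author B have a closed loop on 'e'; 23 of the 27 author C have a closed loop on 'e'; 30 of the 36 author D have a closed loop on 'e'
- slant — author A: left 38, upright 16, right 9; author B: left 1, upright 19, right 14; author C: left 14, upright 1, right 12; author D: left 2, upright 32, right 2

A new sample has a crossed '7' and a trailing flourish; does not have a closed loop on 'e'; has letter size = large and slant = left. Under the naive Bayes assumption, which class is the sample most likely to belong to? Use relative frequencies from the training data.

author A: (63/160) × (39/63) × (9/63) × (41/63) × (21/63) × (38/63) ≈ 0.00455629
author B: (34/160) × (22/34) × (14/34) × (13/34) × (28/34) × (1/34) ≈ 0.000524344
author C: (27/160) × (11/27) × (7/27) × (20/27) × (4/27) × (14/27) ≈ 0.00101422
author D: (36/160) × (18/36) × (25/36) × (22/36) × (6/36) × (2/36) ≈ 0.000442065
Highest score → author A.

author A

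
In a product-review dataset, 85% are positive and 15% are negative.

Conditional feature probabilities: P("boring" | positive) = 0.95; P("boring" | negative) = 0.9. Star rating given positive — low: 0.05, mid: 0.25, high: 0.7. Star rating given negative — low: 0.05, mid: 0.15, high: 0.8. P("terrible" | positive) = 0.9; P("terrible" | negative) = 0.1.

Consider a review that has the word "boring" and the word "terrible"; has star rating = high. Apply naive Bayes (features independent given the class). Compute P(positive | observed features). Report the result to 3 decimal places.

positive: 0.85 × 0.95 × 0.7 × 0.9 = 0.508725
negative: 0.15 × 0.9 × 0.8 × 0.1 = 0.0108
P(positive | x) = 0.508725 / 0.519525 ≈ 0.979

0.979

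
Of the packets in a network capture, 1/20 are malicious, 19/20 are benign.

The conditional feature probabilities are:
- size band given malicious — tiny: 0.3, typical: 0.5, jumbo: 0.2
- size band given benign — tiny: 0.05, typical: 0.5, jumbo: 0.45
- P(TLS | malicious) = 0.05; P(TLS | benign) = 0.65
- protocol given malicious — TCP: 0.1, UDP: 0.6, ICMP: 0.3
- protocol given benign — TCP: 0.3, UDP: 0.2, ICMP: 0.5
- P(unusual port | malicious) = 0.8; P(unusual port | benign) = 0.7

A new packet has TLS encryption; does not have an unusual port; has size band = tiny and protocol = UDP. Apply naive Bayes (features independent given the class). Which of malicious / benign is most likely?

benign

malicious: 0.05 × 0.3 × 0.05 × 0.6 × (1−0.8) = 0.00009
benign: 0.95 × 0.05 × 0.65 × 0.2 × (1−0.7) = 0.0018525
Highest score → benign.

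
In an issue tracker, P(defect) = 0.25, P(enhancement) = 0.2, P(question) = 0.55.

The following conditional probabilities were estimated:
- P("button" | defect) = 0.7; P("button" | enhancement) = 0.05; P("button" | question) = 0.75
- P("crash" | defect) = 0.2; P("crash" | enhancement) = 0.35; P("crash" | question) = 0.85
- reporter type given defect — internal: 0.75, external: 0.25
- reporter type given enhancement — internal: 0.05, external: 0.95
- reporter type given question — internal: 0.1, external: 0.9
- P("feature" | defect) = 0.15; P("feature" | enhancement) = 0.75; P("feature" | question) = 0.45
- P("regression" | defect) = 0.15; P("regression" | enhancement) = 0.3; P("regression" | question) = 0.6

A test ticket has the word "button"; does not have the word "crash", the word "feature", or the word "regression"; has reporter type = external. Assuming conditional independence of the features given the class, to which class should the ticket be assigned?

defect

defect: 0.25 × 0.7 × (1−0.2) × 0.25 × (1−0.15) × (1−0.15) = 0.0252875
enhancement: 0.2 × 0.05 × (1−0.35) × 0.95 × (1−0.75) × (1−0.3) = 0.001080625
question: 0.55 × 0.75 × (1−0.85) × 0.9 × (1−0.45) × (1−0.6) = 0.01225125
Highest score → defect.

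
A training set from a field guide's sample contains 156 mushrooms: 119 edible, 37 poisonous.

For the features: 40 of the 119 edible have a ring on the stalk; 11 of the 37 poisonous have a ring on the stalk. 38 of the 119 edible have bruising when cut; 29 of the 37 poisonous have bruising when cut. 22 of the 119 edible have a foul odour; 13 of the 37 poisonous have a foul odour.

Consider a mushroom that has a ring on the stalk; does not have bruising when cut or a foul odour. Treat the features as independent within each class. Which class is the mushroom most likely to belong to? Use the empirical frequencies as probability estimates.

edible

edible: (119/156) × (40/119) × (81/119) × (97/119) ≈ 0.142265
poisonous: (37/156) × (11/37) × (8/37) × (24/37) ≈ 0.00988931
Highest score → edible.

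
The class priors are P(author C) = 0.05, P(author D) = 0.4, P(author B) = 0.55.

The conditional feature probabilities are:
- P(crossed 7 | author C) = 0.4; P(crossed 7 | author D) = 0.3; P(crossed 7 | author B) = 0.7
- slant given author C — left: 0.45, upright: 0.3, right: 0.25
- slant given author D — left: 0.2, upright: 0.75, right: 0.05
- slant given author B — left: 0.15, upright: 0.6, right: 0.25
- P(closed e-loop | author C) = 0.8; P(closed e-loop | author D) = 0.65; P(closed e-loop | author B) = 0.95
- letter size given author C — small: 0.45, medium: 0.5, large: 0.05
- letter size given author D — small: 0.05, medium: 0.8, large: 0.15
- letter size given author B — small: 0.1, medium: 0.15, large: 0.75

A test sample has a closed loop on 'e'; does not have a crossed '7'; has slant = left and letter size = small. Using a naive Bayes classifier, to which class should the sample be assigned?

author C: 0.05 × (1−0.4) × 0.45 × 0.8 × 0.45 = 0.00486
author D: 0.4 × (1−0.3) × 0.2 × 0.65 × 0.05 = 0.00182
author B: 0.55 × (1−0.7) × 0.15 × 0.95 × 0.1 = 0.00235125
Highest score → author C.

author C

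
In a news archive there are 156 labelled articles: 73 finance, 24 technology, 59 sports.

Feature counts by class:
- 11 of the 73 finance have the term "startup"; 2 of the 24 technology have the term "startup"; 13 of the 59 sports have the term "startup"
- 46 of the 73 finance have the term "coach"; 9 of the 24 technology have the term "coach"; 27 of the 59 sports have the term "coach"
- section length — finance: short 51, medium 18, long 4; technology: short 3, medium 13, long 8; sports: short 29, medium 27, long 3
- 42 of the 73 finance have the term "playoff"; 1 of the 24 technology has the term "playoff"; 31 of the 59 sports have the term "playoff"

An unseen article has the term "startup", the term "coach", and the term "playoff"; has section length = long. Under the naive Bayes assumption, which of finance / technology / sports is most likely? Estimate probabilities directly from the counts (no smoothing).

finance

finance: (73/156) × (11/73) × (46/73) × (4/73) × (42/73) ≈ 0.00140077
technology: (24/156) × (2/24) × (9/24) × (8/24) × (1/24) ≈ 0.0000667735
sports: (59/156) × (13/59) × (27/59) × (3/59) × (31/59) ≈ 0.00101885
Highest score → finance.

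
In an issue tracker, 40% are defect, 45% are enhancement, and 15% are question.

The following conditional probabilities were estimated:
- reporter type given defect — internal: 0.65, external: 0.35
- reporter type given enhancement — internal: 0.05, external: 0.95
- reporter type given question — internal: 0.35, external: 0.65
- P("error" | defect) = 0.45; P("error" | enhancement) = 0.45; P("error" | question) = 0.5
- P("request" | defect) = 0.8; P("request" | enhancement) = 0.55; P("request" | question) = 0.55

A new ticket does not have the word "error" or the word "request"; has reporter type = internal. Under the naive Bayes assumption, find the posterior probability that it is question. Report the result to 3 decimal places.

defect: 0.4 × 0.65 × (1−0.45) × (1−0.8) = 0.0286
enhancement: 0.45 × 0.05 × (1−0.45) × (1−0.55) = 0.00556875
question: 0.15 × 0.35 × (1−0.5) × (1−0.55) = 0.0118125
P(question | x) = 0.0118125 / 0.04598125 ≈ 0.257

0.257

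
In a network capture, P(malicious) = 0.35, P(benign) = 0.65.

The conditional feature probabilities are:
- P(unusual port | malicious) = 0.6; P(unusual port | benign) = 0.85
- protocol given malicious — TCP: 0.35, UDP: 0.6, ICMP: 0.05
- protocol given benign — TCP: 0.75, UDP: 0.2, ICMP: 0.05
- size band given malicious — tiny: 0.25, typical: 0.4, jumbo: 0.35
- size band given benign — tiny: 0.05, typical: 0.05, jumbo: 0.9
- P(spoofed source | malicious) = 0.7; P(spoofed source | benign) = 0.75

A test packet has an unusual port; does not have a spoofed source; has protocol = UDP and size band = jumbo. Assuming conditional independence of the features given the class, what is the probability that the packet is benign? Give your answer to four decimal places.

0.6527

malicious: 0.35 × 0.6 × 0.6 × 0.35 × (1−0.7) = 0.01323
benign: 0.65 × 0.85 × 0.2 × 0.9 × (1−0.75) = 0.0248625
P(benign | x) = 0.0248625 / 0.0380925 ≈ 0.6527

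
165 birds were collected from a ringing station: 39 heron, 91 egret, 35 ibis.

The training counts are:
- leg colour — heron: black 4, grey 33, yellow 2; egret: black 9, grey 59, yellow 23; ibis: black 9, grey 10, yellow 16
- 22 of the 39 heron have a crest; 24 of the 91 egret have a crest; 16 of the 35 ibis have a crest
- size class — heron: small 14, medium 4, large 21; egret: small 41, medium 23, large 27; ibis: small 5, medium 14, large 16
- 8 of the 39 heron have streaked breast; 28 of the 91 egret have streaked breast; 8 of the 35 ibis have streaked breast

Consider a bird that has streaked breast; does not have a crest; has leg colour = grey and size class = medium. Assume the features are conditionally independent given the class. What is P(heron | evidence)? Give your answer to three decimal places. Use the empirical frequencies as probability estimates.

0.072

heron: (39/165) × (33/39) × (17/39) × (4/39) × (8/39) ≈ 0.00183415
egret: (91/165) × (59/91) × (67/91) × (23/91) × (28/91) ≈ 0.0204741
ibis: (35/165) × (10/35) × (19/35) × (14/35) × (8/35) ≈ 0.00300804
P(heron | x) = 0.00183415 / 0.02531629 ≈ 0.072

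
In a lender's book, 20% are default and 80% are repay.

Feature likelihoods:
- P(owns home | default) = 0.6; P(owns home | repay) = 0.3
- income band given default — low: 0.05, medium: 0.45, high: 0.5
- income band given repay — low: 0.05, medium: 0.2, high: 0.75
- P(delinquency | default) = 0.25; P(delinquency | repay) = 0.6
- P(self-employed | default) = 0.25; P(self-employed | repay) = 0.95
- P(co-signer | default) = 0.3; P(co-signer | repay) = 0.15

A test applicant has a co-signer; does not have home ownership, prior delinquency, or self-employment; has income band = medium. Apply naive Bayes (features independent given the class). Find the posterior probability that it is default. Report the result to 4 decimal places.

0.9476

default: 0.2 × (1−0.6) × 0.45 × (1−0.25) × (1−0.25) × 0.3 = 0.006075
repay: 0.8 × (1−0.3) × 0.2 × (1−0.6) × (1−0.95) × 0.15 = 0.000336
P(default | x) = 0.006075 / 0.006411 ≈ 0.9476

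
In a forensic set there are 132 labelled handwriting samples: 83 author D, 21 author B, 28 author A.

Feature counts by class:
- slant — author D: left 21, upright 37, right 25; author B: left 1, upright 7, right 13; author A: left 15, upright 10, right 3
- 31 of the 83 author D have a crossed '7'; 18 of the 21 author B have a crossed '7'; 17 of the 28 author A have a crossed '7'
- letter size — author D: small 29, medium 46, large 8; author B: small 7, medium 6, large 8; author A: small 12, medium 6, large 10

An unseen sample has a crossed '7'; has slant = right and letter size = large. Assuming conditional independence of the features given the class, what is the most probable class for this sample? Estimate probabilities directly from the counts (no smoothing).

author B

author D: (83/132) × (25/83) × (31/83) × (8/83) ≈ 0.00681807
author B: (21/132) × (13/21) × (18/21) × (8/21) ≈ 0.0321583
author A: (28/132) × (3/28) × (17/28) × (10/28) ≈ 0.00492811
Highest score → author B.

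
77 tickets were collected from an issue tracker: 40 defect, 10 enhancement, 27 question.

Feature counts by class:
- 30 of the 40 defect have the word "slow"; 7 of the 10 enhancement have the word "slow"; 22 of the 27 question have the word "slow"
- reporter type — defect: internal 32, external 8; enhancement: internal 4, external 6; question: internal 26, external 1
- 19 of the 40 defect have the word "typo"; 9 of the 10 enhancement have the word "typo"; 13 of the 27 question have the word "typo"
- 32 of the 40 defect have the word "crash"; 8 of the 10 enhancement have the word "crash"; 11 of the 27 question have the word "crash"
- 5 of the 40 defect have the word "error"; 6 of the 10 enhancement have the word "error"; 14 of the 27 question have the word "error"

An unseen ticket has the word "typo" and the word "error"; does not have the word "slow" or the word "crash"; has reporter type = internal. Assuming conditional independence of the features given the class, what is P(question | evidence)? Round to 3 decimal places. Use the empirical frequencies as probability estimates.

0.760

defect: (40/77) × (10/40) × (32/40) × (19/40) × (8/40) × (5/40) ≈ 0.00123377
enhancement: (10/77) × (3/10) × (4/10) × (9/10) × (2/10) × (6/10) ≈ 0.00168312
question: (27/77) × (5/27) × (26/27) × (13/27) × (16/27) × (14/27) ≈ 0.00925101
P(question | x) = 0.00925101 / 0.0121679 ≈ 0.760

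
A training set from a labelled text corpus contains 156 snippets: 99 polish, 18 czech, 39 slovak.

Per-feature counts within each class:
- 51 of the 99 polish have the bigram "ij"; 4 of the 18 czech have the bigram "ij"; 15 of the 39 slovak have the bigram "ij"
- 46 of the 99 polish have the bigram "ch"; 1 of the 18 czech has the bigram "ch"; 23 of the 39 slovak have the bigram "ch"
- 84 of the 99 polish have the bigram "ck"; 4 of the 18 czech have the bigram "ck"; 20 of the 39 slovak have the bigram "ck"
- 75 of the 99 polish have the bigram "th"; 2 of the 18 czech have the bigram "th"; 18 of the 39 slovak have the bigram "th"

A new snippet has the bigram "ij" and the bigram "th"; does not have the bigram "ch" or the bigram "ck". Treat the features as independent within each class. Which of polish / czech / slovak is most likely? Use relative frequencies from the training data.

polish: (99/156) × (51/99) × (53/99) × (15/99) × (75/99) ≈ 0.0200895
czech: (18/156) × (4/18) × (17/18) × (14/18) × (2/18) ≈ 0.00209279
slovak: (39/156) × (15/39) × (16/39) × (19/39) × (18/39) ≈ 0.0088699
Highest score → polish.

polish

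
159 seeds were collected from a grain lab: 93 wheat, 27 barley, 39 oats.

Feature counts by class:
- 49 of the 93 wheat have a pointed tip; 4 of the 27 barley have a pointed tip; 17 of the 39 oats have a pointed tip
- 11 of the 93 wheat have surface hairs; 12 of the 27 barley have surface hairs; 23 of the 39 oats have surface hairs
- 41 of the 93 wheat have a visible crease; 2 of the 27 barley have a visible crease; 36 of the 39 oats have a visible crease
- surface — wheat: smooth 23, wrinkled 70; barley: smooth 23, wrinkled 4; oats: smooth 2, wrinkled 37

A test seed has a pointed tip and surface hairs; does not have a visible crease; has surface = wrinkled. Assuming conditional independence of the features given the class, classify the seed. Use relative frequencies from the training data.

wheat: (93/159) × (49/93) × (11/93) × (52/93) × (70/93) ≈ 0.0153407
barley: (27/159) × (4/27) × (12/27) × (25/27) × (4/27) ≈ 0.00153374
oats: (39/159) × (17/39) × (23/39) × (3/39) × (37/39) ≈ 0.0046016
Highest score → wheat.

wheat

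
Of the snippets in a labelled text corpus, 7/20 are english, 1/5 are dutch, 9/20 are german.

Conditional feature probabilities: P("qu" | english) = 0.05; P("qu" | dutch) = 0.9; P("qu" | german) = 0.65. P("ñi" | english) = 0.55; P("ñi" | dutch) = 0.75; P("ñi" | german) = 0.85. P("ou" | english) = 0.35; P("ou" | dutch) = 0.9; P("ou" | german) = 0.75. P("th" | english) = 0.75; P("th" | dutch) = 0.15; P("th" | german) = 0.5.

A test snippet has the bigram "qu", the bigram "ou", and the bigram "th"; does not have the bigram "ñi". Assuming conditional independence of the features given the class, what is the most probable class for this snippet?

german

english: 0.35 × 0.05 × (1−0.55) × 0.35 × 0.75 = 0.0020671875
dutch: 0.2 × 0.9 × (1−0.75) × 0.9 × 0.15 = 0.006075
german: 0.45 × 0.65 × (1−0.85) × 0.75 × 0.5 = 0.016453125
Highest score → german.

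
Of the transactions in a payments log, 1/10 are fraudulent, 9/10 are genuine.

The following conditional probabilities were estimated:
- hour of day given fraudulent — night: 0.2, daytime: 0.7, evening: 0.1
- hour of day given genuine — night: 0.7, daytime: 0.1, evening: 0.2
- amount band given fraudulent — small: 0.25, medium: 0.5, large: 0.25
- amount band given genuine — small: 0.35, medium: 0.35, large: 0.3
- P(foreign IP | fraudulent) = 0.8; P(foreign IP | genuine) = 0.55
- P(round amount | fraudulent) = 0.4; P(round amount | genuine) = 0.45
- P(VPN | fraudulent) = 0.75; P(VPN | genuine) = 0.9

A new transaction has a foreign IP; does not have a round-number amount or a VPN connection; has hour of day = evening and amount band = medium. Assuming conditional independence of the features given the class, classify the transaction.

fraudulent: 0.1 × 0.1 × 0.5 × 0.8 × (1−0.4) × (1−0.75) = 0.0006
genuine: 0.9 × 0.2 × 0.35 × 0.55 × (1−0.45) × (1−0.9) = 0.00190575
Highest score → genuine.

genuine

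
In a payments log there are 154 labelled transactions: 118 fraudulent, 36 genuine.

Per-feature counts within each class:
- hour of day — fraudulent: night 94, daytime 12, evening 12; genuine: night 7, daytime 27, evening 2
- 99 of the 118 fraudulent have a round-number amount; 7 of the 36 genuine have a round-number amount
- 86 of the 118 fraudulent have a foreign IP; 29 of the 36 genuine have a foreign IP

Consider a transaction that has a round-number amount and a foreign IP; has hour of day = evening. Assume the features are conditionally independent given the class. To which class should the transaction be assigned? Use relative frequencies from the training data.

fraudulent

fraudulent: (118/154) × (12/118) × (99/118) × (86/118) ≈ 0.0476464
genuine: (36/154) × (2/36) × (7/36) × (29/36) ≈ 0.00203423
Highest score → fraudulent.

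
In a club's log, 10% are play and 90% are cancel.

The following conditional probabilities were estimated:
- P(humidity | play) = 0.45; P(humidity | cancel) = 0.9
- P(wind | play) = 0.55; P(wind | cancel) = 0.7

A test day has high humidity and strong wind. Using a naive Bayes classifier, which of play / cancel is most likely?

play: 0.1 × 0.45 × 0.55 = 0.02475
cancel: 0.9 × 0.9 × 0.7 = 0.567
Highest score → cancel.

cancel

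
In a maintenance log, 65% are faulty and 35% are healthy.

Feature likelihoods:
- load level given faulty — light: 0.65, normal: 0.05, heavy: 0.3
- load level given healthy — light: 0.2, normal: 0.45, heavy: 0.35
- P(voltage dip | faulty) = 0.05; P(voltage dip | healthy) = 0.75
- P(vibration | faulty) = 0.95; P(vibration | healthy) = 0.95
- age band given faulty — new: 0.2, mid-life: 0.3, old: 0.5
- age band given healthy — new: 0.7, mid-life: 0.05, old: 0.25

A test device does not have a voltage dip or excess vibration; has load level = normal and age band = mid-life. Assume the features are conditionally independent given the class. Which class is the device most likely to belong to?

faulty: 0.65 × 0.05 × (1−0.05) × (1−0.95) × 0.3 = 0.000463125
healthy: 0.35 × 0.45 × (1−0.75) × (1−0.95) × 0.05 = 0.0000984375
Highest score → faulty.

faulty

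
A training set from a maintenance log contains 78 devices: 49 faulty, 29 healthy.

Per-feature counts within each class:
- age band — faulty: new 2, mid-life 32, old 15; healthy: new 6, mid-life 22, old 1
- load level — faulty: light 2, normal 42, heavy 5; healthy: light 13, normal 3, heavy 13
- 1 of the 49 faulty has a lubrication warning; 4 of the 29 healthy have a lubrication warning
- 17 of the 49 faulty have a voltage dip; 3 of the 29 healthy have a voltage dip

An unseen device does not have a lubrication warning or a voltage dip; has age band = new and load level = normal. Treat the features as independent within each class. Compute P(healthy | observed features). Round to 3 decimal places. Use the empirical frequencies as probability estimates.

0.304

faulty: (49/78) × (2/49) × (42/49) × (48/49) × (32/49) ≈ 0.0140601
healthy: (29/78) × (6/29) × (3/29) × (25/29) × (26/29) ≈ 0.00615031
P(healthy | x) = 0.00615031 / 0.02021041 ≈ 0.304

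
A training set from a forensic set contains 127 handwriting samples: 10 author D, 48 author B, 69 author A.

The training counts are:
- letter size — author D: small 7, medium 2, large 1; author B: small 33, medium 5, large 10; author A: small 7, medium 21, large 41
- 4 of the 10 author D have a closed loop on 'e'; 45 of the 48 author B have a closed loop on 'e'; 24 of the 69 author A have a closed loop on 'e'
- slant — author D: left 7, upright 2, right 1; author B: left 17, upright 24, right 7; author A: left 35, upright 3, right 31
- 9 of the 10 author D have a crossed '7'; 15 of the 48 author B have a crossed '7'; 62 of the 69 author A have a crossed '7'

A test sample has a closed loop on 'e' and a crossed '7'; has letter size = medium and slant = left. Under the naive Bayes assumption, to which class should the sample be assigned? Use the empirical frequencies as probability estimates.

author D: (10/127) × (2/10) × (4/10) × (7/10) × (9/10) ≈ 0.0039685
author B: (48/127) × (5/48) × (45/48) × (17/48) × (15/48) ≈ 0.00408503
author A: (69/127) × (21/69) × (24/69) × (35/69) × (62/69) ≈ 0.0262144
Highest score → author A.

author A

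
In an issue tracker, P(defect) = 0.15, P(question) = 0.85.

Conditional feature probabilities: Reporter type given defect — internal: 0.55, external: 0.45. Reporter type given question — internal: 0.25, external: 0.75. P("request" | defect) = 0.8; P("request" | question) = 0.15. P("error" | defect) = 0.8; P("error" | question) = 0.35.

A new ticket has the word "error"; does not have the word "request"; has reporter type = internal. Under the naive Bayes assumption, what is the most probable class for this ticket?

defect: 0.15 × 0.55 × (1−0.8) × 0.8 = 0.0132
question: 0.85 × 0.25 × (1−0.15) × 0.35 = 0.06321875
Highest score → question.

question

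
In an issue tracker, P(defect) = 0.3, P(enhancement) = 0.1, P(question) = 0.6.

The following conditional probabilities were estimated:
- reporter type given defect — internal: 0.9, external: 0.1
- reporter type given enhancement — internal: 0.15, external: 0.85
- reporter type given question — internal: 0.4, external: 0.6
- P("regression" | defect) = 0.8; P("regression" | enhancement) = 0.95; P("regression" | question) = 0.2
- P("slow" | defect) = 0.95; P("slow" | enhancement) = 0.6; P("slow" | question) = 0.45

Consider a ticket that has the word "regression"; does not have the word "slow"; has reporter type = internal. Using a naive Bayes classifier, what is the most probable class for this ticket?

defect: 0.3 × 0.9 × 0.8 × (1−0.95) = 0.0108
enhancement: 0.1 × 0.15 × 0.95 × (1−0.6) = 0.0057
question: 0.6 × 0.4 × 0.2 × (1−0.45) = 0.0264
Highest score → question.

question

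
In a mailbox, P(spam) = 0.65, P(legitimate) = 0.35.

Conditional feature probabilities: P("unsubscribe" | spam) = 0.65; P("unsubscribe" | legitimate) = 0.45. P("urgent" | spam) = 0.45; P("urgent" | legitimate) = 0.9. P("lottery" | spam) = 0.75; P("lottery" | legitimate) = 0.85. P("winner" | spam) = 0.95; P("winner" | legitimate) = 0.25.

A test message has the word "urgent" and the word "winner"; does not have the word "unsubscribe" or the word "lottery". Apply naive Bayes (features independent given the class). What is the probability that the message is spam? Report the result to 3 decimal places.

spam: 0.65 × (1−0.65) × 0.45 × (1−0.75) × 0.95 = 0.0243140625
legitimate: 0.35 × (1−0.45) × 0.9 × (1−0.85) × 0.25 = 0.006496875
P(spam | x) = 0.0243140625 / 0.0308109375 ≈ 0.789

0.789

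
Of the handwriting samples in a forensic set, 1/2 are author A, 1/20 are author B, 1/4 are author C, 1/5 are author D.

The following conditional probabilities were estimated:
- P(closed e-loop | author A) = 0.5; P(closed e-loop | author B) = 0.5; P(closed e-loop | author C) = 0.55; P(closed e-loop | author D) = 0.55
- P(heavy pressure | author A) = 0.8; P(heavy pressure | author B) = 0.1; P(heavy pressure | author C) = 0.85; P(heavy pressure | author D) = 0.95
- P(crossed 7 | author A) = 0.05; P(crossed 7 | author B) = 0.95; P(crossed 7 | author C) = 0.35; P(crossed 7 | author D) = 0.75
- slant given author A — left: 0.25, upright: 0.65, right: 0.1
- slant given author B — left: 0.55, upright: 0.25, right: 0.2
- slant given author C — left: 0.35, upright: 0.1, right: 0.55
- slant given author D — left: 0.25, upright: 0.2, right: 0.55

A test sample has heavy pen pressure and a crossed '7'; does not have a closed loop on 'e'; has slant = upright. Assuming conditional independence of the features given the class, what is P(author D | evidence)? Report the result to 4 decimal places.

0.5512

author A: 0.5 × (1−0.5) × 0.8 × 0.05 × 0.65 = 0.0065
author B: 0.05 × (1−0.5) × 0.1 × 0.95 × 0.25 = 0.00059375
author C: 0.25 × (1−0.55) × 0.85 × 0.35 × 0.1 = 0.003346875
author D: 0.2 × (1−0.55) × 0.95 × 0.75 × 0.2 = 0.012825
P(author D | x) = 0.012825 / 0.023265625 ≈ 0.5512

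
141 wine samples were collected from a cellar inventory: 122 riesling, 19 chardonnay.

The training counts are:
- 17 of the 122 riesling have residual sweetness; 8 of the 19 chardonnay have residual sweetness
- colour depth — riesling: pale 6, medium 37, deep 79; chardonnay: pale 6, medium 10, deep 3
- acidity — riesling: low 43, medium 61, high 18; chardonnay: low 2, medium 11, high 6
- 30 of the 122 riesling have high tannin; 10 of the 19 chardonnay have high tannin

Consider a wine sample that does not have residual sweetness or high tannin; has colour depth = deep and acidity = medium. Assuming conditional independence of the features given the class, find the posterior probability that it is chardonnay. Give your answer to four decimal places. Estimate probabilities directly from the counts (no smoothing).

0.0182

riesling: (122/141) × (105/122) × (79/122) × (61/122) × (92/122) ≈ 0.181817
chardonnay: (19/141) × (11/19) × (3/19) × (11/19) × (9/19) ≈ 0.00337807
P(chardonnay | x) = 0.00337807 / 0.18519507 ≈ 0.0182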